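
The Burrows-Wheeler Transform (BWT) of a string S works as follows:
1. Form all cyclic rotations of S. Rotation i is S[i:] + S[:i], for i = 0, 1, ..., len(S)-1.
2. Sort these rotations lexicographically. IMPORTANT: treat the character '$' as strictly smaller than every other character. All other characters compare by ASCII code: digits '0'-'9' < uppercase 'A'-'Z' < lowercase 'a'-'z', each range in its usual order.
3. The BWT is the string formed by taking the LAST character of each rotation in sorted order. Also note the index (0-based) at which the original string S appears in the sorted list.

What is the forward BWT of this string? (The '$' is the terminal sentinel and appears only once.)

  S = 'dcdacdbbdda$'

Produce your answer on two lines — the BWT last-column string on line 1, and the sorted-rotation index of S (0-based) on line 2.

All 12 rotations (rotation i = S[i:]+S[:i]):
  rot[0] = dcdacdbbdda$
  rot[1] = cdacdbbdda$d
  rot[2] = dacdbbdda$dc
  rot[3] = acdbbdda$dcd
  rot[4] = cdbbdda$dcda
  rot[5] = dbbdda$dcdac
  rot[6] = bbdda$dcdacd
  rot[7] = bdda$dcdacdb
  rot[8] = dda$dcdacdbb
  rot[9] = da$dcdacdbbd
  rot[10] = a$dcdacdbbdd
  rot[11] = $dcdacdbbdda
Sorted (with $ < everything):
  sorted[0] = $dcdacdbbdda  (last char: 'a')
  sorted[1] = a$dcdacdbbdd  (last char: 'd')
  sorted[2] = acdbbdda$dcd  (last char: 'd')
  sorted[3] = bbdda$dcdacd  (last char: 'd')
  sorted[4] = bdda$dcdacdb  (last char: 'b')
  sorted[5] = cdacdbbdda$d  (last char: 'd')
  sorted[6] = cdbbdda$dcda  (last char: 'a')
  sorted[7] = da$dcdacdbbd  (last char: 'd')
  sorted[8] = dacdbbdda$dc  (last char: 'c')
  sorted[9] = dbbdda$dcdac  (last char: 'c')
  sorted[10] = dcdacdbbdda$  (last char: '$')
  sorted[11] = dda$dcdacdbb  (last char: 'b')
Last column: adddbdadcc$b
Original string S is at sorted index 10

Answer: adddbdadcc$b
10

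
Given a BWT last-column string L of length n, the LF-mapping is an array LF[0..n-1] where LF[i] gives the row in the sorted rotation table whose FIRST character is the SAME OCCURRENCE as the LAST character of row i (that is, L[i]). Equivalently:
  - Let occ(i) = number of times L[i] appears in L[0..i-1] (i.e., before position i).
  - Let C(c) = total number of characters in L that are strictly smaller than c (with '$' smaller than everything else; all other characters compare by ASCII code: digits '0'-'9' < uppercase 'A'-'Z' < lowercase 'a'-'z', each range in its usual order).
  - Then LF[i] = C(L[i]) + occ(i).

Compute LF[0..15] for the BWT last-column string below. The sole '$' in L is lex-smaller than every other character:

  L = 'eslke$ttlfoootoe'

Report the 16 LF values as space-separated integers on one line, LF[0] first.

Answer: 1 12 6 5 2 0 13 14 7 4 8 9 10 15 11 3

Derivation:
Char counts: '$':1, 'e':3, 'f':1, 'k':1, 'l':2, 'o':4, 's':1, 't':3
C (first-col start): C('$')=0, C('e')=1, C('f')=4, C('k')=5, C('l')=6, C('o')=8, C('s')=12, C('t')=13
L[0]='e': occ=0, LF[0]=C('e')+0=1+0=1
L[1]='s': occ=0, LF[1]=C('s')+0=12+0=12
L[2]='l': occ=0, LF[2]=C('l')+0=6+0=6
L[3]='k': occ=0, LF[3]=C('k')+0=5+0=5
L[4]='e': occ=1, LF[4]=C('e')+1=1+1=2
L[5]='$': occ=0, LF[5]=C('$')+0=0+0=0
L[6]='t': occ=0, LF[6]=C('t')+0=13+0=13
L[7]='t': occ=1, LF[7]=C('t')+1=13+1=14
L[8]='l': occ=1, LF[8]=C('l')+1=6+1=7
L[9]='f': occ=0, LF[9]=C('f')+0=4+0=4
L[10]='o': occ=0, LF[10]=C('o')+0=8+0=8
L[11]='o': occ=1, LF[11]=C('o')+1=8+1=9
L[12]='o': occ=2, LF[12]=C('o')+2=8+2=10
L[13]='t': occ=2, LF[13]=C('t')+2=13+2=15
L[14]='o': occ=3, LF[14]=C('o')+3=8+3=11
L[15]='e': occ=2, LF[15]=C('e')+2=1+2=3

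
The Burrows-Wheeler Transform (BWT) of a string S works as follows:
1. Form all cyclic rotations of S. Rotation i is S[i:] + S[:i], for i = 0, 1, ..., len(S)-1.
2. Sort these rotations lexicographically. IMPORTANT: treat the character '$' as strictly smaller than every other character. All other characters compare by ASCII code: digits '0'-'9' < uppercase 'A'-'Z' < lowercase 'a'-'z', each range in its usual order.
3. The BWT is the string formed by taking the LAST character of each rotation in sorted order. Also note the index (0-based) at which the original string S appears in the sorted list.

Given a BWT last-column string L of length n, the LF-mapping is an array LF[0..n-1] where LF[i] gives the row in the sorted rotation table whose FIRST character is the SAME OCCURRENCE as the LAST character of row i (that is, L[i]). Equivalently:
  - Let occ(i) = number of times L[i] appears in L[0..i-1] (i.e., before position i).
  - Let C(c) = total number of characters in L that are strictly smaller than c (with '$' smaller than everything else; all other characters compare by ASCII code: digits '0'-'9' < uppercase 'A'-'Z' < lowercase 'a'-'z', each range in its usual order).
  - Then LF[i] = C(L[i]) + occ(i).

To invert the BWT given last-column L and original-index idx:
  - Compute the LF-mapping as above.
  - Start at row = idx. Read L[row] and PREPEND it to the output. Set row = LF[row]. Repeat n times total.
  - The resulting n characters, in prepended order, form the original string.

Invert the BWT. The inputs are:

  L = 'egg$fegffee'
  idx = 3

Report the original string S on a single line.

LF mapping: 1 8 9 0 5 2 10 6 7 3 4
Walk LF starting at row 3, prepending L[row]:
  step 1: row=3, L[3]='$', prepend. Next row=LF[3]=0
  step 2: row=0, L[0]='e', prepend. Next row=LF[0]=1
  step 3: row=1, L[1]='g', prepend. Next row=LF[1]=8
  step 4: row=8, L[8]='f', prepend. Next row=LF[8]=7
  step 5: row=7, L[7]='f', prepend. Next row=LF[7]=6
  step 6: row=6, L[6]='g', prepend. Next row=LF[6]=10
  step 7: row=10, L[10]='e', prepend. Next row=LF[10]=4
  step 8: row=4, L[4]='f', prepend. Next row=LF[4]=5
  step 9: row=5, L[5]='e', prepend. Next row=LF[5]=2
  step 10: row=2, L[2]='g', prepend. Next row=LF[2]=9
  step 11: row=9, L[9]='e', prepend. Next row=LF[9]=3
Reversed output: egefegffge$

Answer: egefegffge$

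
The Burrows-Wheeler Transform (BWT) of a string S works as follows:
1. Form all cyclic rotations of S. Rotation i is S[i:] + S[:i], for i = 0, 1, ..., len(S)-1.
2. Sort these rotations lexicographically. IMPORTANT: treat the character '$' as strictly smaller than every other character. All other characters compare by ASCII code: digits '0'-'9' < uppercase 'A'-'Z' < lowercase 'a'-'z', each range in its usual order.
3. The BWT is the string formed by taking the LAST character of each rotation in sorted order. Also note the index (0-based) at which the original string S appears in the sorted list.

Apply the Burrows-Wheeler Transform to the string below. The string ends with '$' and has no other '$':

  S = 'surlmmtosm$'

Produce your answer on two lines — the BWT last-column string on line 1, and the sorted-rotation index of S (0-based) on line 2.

Answer: mrslmtuo$ms
8

Derivation:
All 11 rotations (rotation i = S[i:]+S[:i]):
  rot[0] = surlmmtosm$
  rot[1] = urlmmtosm$s
  rot[2] = rlmmtosm$su
  rot[3] = lmmtosm$sur
  rot[4] = mmtosm$surl
  rot[5] = mtosm$surlm
  rot[6] = tosm$surlmm
  rot[7] = osm$surlmmt
  rot[8] = sm$surlmmto
  rot[9] = m$surlmmtos
  rot[10] = $surlmmtosm
Sorted (with $ < everything):
  sorted[0] = $surlmmtosm  (last char: 'm')
  sorted[1] = lmmtosm$sur  (last char: 'r')
  sorted[2] = m$surlmmtos  (last char: 's')
  sorted[3] = mmtosm$surl  (last char: 'l')
  sorted[4] = mtosm$surlm  (last char: 'm')
  sorted[5] = osm$surlmmt  (last char: 't')
  sorted[6] = rlmmtosm$su  (last char: 'u')
  sorted[7] = sm$surlmmto  (last char: 'o')
  sorted[8] = surlmmtosm$  (last char: '$')
  sorted[9] = tosm$surlmm  (last char: 'm')
  sorted[10] = urlmmtosm$s  (last char: 's')
Last column: mrslmtuo$ms
Original string S is at sorted index 8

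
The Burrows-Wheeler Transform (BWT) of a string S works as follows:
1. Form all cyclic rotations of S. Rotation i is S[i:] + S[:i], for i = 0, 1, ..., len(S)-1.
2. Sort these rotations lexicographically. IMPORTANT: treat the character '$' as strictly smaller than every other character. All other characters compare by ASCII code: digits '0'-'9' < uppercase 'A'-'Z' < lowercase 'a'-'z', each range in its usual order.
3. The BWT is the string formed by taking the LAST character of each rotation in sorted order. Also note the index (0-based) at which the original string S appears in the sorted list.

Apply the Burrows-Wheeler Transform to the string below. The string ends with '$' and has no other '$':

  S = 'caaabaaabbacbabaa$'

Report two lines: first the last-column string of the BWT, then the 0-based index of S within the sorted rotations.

All 18 rotations (rotation i = S[i:]+S[:i]):
  rot[0] = caaabaaabbacbabaa$
  rot[1] = aaabaaabbacbabaa$c
  rot[2] = aabaaabbacbabaa$ca
  rot[3] = abaaabbacbabaa$caa
  rot[4] = baaabbacbabaa$caaa
  rot[5] = aaabbacbabaa$caaab
  rot[6] = aabbacbabaa$caaaba
  rot[7] = abbacbabaa$caaabaa
  rot[8] = bbacbabaa$caaabaaa
  rot[9] = bacbabaa$caaabaaab
  rot[10] = acbabaa$caaabaaabb
  rot[11] = cbabaa$caaabaaabba
  rot[12] = babaa$caaabaaabbac
  rot[13] = abaa$caaabaaabbacb
  rot[14] = baa$caaabaaabbacba
  rot[15] = aa$caaabaaabbacbab
  rot[16] = a$caaabaaabbacbaba
  rot[17] = $caaabaaabbacbabaa
Sorted (with $ < everything):
  sorted[0] = $caaabaaabbacbabaa  (last char: 'a')
  sorted[1] = a$caaabaaabbacbaba  (last char: 'a')
  sorted[2] = aa$caaabaaabbacbab  (last char: 'b')
  sorted[3] = aaabaaabbacbabaa$c  (last char: 'c')
  sorted[4] = aaabbacbabaa$caaab  (last char: 'b')
  sorted[5] = aabaaabbacbabaa$ca  (last char: 'a')
  sorted[6] = aabbacbabaa$caaaba  (last char: 'a')
  sorted[7] = abaa$caaabaaabbacb  (last char: 'b')
  sorted[8] = abaaabbacbabaa$caa  (last char: 'a')
  sorted[9] = abbacbabaa$caaabaa  (last char: 'a')
  sorted[10] = acbabaa$caaabaaabb  (last char: 'b')
  sorted[11] = baa$caaabaaabbacba  (last char: 'a')
  sorted[12] = baaabbacbabaa$caaa  (last char: 'a')
  sorted[13] = babaa$caaabaaabbac  (last char: 'c')
  sorted[14] = bacbabaa$caaabaaab  (last char: 'b')
  sorted[15] = bbacbabaa$caaabaaa  (last char: 'a')
  sorted[16] = caaabaaabbacbabaa$  (last char: '$')
  sorted[17] = cbabaa$caaabaaabba  (last char: 'a')
Last column: aabcbaabaabaacba$a
Original string S is at sorted index 16

Answer: aabcbaabaabaacba$a
16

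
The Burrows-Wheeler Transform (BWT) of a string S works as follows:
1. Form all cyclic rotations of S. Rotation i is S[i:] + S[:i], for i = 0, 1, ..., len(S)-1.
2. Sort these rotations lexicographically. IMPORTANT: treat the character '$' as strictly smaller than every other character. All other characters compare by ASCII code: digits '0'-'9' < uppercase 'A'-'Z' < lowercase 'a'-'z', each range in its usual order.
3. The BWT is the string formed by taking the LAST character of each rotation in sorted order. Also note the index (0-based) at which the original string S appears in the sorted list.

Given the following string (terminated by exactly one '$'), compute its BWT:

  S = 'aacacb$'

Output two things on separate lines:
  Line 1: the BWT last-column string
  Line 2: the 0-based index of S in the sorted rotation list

Answer: b$accaa
1

Derivation:
All 7 rotations (rotation i = S[i:]+S[:i]):
  rot[0] = aacacb$
  rot[1] = acacb$a
  rot[2] = cacb$aa
  rot[3] = acb$aac
  rot[4] = cb$aaca
  rot[5] = b$aacac
  rot[6] = $aacacb
Sorted (with $ < everything):
  sorted[0] = $aacacb  (last char: 'b')
  sorted[1] = aacacb$  (last char: '$')
  sorted[2] = acacb$a  (last char: 'a')
  sorted[3] = acb$aac  (last char: 'c')
  sorted[4] = b$aacac  (last char: 'c')
  sorted[5] = cacb$aa  (last char: 'a')
  sorted[6] = cb$aaca  (last char: 'a')
Last column: b$accaa
Original string S is at sorted index 1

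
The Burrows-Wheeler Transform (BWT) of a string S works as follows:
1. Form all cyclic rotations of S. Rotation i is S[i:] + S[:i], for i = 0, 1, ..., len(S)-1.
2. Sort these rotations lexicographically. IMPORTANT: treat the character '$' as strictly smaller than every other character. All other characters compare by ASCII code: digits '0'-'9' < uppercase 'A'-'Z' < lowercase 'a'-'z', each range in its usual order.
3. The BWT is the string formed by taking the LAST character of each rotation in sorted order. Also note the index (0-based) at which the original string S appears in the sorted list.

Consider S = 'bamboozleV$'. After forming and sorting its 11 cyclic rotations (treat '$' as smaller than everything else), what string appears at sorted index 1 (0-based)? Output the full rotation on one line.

Answer: V$bamboozle

Derivation:
All 11 rotations (rotation i = S[i:]+S[:i]):
  rot[0] = bamboozleV$
  rot[1] = amboozleV$b
  rot[2] = mboozleV$ba
  rot[3] = boozleV$bam
  rot[4] = oozleV$bamb
  rot[5] = ozleV$bambo
  rot[6] = zleV$bamboo
  rot[7] = leV$bambooz
  rot[8] = eV$bamboozl
  rot[9] = V$bamboozle
  rot[10] = $bamboozleV
Sorted (with $ < everything):
  sorted[0] = $bamboozleV
  sorted[1] = V$bamboozle
  sorted[2] = amboozleV$b
  sorted[3] = bamboozleV$
  sorted[4] = boozleV$bam
  sorted[5] = eV$bamboozl
  sorted[6] = leV$bambooz
  sorted[7] = mboozleV$ba
  sorted[8] = oozleV$bamb
  sorted[9] = ozleV$bambo
  sorted[10] = zleV$bamboo
sorted[1] = V$bamboozle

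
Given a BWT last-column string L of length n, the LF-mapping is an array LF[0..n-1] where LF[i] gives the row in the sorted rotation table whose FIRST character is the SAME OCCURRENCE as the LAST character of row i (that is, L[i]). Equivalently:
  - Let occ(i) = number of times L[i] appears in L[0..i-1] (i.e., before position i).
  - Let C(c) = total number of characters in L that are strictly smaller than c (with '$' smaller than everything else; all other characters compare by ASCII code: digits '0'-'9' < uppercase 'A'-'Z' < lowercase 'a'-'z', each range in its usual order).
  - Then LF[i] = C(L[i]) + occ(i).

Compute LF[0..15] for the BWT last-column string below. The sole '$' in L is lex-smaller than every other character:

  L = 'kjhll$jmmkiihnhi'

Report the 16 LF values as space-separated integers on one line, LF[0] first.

Answer: 9 7 1 11 12 0 8 13 14 10 4 5 2 15 3 6

Derivation:
Char counts: '$':1, 'h':3, 'i':3, 'j':2, 'k':2, 'l':2, 'm':2, 'n':1
C (first-col start): C('$')=0, C('h')=1, C('i')=4, C('j')=7, C('k')=9, C('l')=11, C('m')=13, C('n')=15
L[0]='k': occ=0, LF[0]=C('k')+0=9+0=9
L[1]='j': occ=0, LF[1]=C('j')+0=7+0=7
L[2]='h': occ=0, LF[2]=C('h')+0=1+0=1
L[3]='l': occ=0, LF[3]=C('l')+0=11+0=11
L[4]='l': occ=1, LF[4]=C('l')+1=11+1=12
L[5]='$': occ=0, LF[5]=C('$')+0=0+0=0
L[6]='j': occ=1, LF[6]=C('j')+1=7+1=8
L[7]='m': occ=0, LF[7]=C('m')+0=13+0=13
L[8]='m': occ=1, LF[8]=C('m')+1=13+1=14
L[9]='k': occ=1, LF[9]=C('k')+1=9+1=10
L[10]='i': occ=0, LF[10]=C('i')+0=4+0=4
L[11]='i': occ=1, LF[11]=C('i')+1=4+1=5
L[12]='h': occ=1, LF[12]=C('h')+1=1+1=2
L[13]='n': occ=0, LF[13]=C('n')+0=15+0=15
L[14]='h': occ=2, LF[14]=C('h')+2=1+2=3
L[15]='i': occ=2, LF[15]=C('i')+2=4+2=6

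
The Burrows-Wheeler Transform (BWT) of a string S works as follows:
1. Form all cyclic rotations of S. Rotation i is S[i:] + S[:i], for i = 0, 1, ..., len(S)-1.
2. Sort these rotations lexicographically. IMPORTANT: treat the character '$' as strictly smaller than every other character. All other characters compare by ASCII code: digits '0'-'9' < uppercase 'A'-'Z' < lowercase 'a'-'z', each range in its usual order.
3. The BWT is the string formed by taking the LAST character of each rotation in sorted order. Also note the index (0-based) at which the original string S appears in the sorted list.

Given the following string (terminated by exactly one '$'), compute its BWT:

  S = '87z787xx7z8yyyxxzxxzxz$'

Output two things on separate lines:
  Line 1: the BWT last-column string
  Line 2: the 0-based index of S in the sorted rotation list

All 23 rotations (rotation i = S[i:]+S[:i]):
  rot[0] = 87z787xx7z8yyyxxzxxzxz$
  rot[1] = 7z787xx7z8yyyxxzxxzxz$8
  rot[2] = z787xx7z8yyyxxzxxzxz$87
  rot[3] = 787xx7z8yyyxxzxxzxz$87z
  rot[4] = 87xx7z8yyyxxzxxzxz$87z7
  rot[5] = 7xx7z8yyyxxzxxzxz$87z78
  rot[6] = xx7z8yyyxxzxxzxz$87z787
  rot[7] = x7z8yyyxxzxxzxz$87z787x
  rot[8] = 7z8yyyxxzxxzxz$87z787xx
  rot[9] = z8yyyxxzxxzxz$87z787xx7
  rot[10] = 8yyyxxzxxzxz$87z787xx7z
  rot[11] = yyyxxzxxzxz$87z787xx7z8
  rot[12] = yyxxzxxzxz$87z787xx7z8y
  rot[13] = yxxzxxzxz$87z787xx7z8yy
  rot[14] = xxzxxzxz$87z787xx7z8yyy
  rot[15] = xzxxzxz$87z787xx7z8yyyx
  rot[16] = zxxzxz$87z787xx7z8yyyxx
  rot[17] = xxzxz$87z787xx7z8yyyxxz
  rot[18] = xzxz$87z787xx7z8yyyxxzx
  rot[19] = zxz$87z787xx7z8yyyxxzxx
  rot[20] = xz$87z787xx7z8yyyxxzxxz
  rot[21] = z$87z787xx7z8yyyxxzxxzx
  rot[22] = $87z787xx7z8yyyxxzxxzxz
Sorted (with $ < everything):
  sorted[0] = $87z787xx7z8yyyxxzxxzxz  (last char: 'z')
  sorted[1] = 787xx7z8yyyxxzxxzxz$87z  (last char: 'z')
  sorted[2] = 7xx7z8yyyxxzxxzxz$87z78  (last char: '8')
  sorted[3] = 7z787xx7z8yyyxxzxxzxz$8  (last char: '8')
  sorted[4] = 7z8yyyxxzxxzxz$87z787xx  (last char: 'x')
  sorted[5] = 87xx7z8yyyxxzxxzxz$87z7  (last char: '7')
  sorted[6] = 87z787xx7z8yyyxxzxxzxz$  (last char: '$')
  sorted[7] = 8yyyxxzxxzxz$87z787xx7z  (last char: 'z')
  sorted[8] = x7z8yyyxxzxxzxz$87z787x  (last char: 'x')
  sorted[9] = xx7z8yyyxxzxxzxz$87z787  (last char: '7')
  sorted[10] = xxzxxzxz$87z787xx7z8yyy  (last char: 'y')
  sorted[11] = xxzxz$87z787xx7z8yyyxxz  (last char: 'z')
  sorted[12] = xz$87z787xx7z8yyyxxzxxz  (last char: 'z')
  sorted[13] = xzxxzxz$87z787xx7z8yyyx  (last char: 'x')
  sorted[14] = xzxz$87z787xx7z8yyyxxzx  (last char: 'x')
  sorted[15] = yxxzxxzxz$87z787xx7z8yy  (last char: 'y')
  sorted[16] = yyxxzxxzxz$87z787xx7z8y  (last char: 'y')
  sorted[17] = yyyxxzxxzxz$87z787xx7z8  (last char: '8')
  sorted[18] = z$87z787xx7z8yyyxxzxxzx  (last char: 'x')
  sorted[19] = z787xx7z8yyyxxzxxzxz$87  (last char: '7')
  sorted[20] = z8yyyxxzxxzxz$87z787xx7  (last char: '7')
  sorted[21] = zxxzxz$87z787xx7z8yyyxx  (last char: 'x')
  sorted[22] = zxz$87z787xx7z8yyyxxzxx  (last char: 'x')
Last column: zz88x7$zx7yzzxxyy8x77xx
Original string S is at sorted index 6

Answer: zz88x7$zx7yzzxxyy8x77xx
6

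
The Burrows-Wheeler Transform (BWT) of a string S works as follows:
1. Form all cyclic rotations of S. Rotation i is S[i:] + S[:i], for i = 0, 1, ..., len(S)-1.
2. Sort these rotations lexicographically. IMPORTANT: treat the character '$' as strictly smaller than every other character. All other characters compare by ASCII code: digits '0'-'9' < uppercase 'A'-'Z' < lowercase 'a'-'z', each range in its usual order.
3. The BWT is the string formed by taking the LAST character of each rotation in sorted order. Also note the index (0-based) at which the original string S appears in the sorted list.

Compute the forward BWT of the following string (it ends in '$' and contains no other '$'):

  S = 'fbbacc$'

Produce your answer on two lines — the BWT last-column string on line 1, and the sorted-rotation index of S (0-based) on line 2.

All 7 rotations (rotation i = S[i:]+S[:i]):
  rot[0] = fbbacc$
  rot[1] = bbacc$f
  rot[2] = bacc$fb
  rot[3] = acc$fbb
  rot[4] = cc$fbba
  rot[5] = c$fbbac
  rot[6] = $fbbacc
Sorted (with $ < everything):
  sorted[0] = $fbbacc  (last char: 'c')
  sorted[1] = acc$fbb  (last char: 'b')
  sorted[2] = bacc$fb  (last char: 'b')
  sorted[3] = bbacc$f  (last char: 'f')
  sorted[4] = c$fbbac  (last char: 'c')
  sorted[5] = cc$fbba  (last char: 'a')
  sorted[6] = fbbacc$  (last char: '$')
Last column: cbbfca$
Original string S is at sorted index 6

Answer: cbbfca$
6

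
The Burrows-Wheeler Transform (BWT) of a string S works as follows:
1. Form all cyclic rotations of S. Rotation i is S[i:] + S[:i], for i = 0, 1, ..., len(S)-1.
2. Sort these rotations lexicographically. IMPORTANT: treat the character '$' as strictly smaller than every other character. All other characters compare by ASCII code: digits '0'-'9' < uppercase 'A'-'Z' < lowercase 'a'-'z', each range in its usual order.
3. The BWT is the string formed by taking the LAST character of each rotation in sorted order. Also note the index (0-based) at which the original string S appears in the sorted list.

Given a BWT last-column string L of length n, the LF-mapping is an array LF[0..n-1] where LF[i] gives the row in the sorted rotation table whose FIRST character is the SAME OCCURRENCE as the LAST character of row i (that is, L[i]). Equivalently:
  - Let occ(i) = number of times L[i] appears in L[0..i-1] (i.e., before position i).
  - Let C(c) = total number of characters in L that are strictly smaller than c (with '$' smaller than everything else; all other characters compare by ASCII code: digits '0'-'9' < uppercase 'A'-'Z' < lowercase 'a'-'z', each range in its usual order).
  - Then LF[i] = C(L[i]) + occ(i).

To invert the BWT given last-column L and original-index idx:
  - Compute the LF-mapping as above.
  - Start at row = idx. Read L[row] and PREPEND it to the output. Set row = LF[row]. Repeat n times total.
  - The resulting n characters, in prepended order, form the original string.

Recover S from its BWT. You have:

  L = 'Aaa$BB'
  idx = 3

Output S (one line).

LF mapping: 1 4 5 0 2 3
Walk LF starting at row 3, prepending L[row]:
  step 1: row=3, L[3]='$', prepend. Next row=LF[3]=0
  step 2: row=0, L[0]='A', prepend. Next row=LF[0]=1
  step 3: row=1, L[1]='a', prepend. Next row=LF[1]=4
  step 4: row=4, L[4]='B', prepend. Next row=LF[4]=2
  step 5: row=2, L[2]='a', prepend. Next row=LF[2]=5
  step 6: row=5, L[5]='B', prepend. Next row=LF[5]=3
Reversed output: BaBaA$

Answer: BaBaA$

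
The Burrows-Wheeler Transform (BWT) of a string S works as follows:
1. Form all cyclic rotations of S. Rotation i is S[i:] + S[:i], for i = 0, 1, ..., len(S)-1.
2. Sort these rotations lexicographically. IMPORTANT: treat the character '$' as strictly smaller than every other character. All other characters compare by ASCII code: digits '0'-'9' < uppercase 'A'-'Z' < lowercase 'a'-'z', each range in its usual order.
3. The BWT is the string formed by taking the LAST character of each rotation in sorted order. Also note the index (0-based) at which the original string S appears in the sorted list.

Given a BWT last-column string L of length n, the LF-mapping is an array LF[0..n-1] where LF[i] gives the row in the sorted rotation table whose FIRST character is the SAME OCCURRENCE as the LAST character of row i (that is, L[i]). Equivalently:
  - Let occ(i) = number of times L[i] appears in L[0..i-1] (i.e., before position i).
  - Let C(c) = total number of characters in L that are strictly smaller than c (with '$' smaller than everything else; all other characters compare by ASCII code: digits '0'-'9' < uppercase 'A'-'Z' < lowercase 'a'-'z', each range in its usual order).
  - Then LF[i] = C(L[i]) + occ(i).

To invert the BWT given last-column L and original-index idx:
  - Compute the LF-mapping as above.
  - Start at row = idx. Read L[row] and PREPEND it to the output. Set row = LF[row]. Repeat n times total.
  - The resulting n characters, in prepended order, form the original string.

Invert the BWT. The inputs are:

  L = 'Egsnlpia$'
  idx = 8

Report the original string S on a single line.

Answer: saplingE$

Derivation:
LF mapping: 1 3 8 6 5 7 4 2 0
Walk LF starting at row 8, prepending L[row]:
  step 1: row=8, L[8]='$', prepend. Next row=LF[8]=0
  step 2: row=0, L[0]='E', prepend. Next row=LF[0]=1
  step 3: row=1, L[1]='g', prepend. Next row=LF[1]=3
  step 4: row=3, L[3]='n', prepend. Next row=LF[3]=6
  step 5: row=6, L[6]='i', prepend. Next row=LF[6]=4
  step 6: row=4, L[4]='l', prepend. Next row=LF[4]=5
  step 7: row=5, L[5]='p', prepend. Next row=LF[5]=7
  step 8: row=7, L[7]='a', prepend. Next row=LF[7]=2
  step 9: row=2, L[2]='s', prepend. Next row=LF[2]=8
Reversed output: saplingE$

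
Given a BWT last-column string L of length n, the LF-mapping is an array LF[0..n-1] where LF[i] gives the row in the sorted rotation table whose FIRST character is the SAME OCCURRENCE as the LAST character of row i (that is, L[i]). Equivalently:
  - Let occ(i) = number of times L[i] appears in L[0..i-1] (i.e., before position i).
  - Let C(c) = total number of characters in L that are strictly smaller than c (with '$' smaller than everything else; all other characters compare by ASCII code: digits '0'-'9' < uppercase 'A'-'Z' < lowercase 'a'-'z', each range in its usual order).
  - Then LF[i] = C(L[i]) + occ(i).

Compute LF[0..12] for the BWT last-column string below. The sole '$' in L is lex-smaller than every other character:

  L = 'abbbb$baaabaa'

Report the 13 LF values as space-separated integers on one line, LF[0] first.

Char counts: '$':1, 'a':6, 'b':6
C (first-col start): C('$')=0, C('a')=1, C('b')=7
L[0]='a': occ=0, LF[0]=C('a')+0=1+0=1
L[1]='b': occ=0, LF[1]=C('b')+0=7+0=7
L[2]='b': occ=1, LF[2]=C('b')+1=7+1=8
L[3]='b': occ=2, LF[3]=C('b')+2=7+2=9
L[4]='b': occ=3, LF[4]=C('b')+3=7+3=10
L[5]='$': occ=0, LF[5]=C('$')+0=0+0=0
L[6]='b': occ=4, LF[6]=C('b')+4=7+4=11
L[7]='a': occ=1, LF[7]=C('a')+1=1+1=2
L[8]='a': occ=2, LF[8]=C('a')+2=1+2=3
L[9]='a': occ=3, LF[9]=C('a')+3=1+3=4
L[10]='b': occ=5, LF[10]=C('b')+5=7+5=12
L[11]='a': occ=4, LF[11]=C('a')+4=1+4=5
L[12]='a': occ=5, LF[12]=C('a')+5=1+5=6

Answer: 1 7 8 9 10 0 11 2 3 4 12 5 6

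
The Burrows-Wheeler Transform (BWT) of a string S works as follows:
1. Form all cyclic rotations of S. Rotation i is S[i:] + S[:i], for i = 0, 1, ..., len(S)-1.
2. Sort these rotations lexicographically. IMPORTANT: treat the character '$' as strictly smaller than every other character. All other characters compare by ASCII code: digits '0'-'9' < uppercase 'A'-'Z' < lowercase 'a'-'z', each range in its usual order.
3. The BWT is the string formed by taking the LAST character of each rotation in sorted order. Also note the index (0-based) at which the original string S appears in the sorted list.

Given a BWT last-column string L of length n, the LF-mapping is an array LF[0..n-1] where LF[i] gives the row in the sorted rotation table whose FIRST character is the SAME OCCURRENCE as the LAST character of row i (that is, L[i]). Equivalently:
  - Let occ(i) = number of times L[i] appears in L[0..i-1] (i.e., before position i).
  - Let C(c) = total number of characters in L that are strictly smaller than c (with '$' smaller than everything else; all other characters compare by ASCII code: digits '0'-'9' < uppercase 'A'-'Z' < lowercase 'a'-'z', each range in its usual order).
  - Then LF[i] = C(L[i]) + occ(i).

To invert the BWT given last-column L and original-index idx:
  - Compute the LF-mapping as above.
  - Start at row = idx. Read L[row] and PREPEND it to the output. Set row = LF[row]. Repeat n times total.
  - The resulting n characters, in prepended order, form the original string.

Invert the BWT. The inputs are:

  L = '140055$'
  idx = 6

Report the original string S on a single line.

Answer: 554001$

Derivation:
LF mapping: 3 4 1 2 5 6 0
Walk LF starting at row 6, prepending L[row]:
  step 1: row=6, L[6]='$', prepend. Next row=LF[6]=0
  step 2: row=0, L[0]='1', prepend. Next row=LF[0]=3
  step 3: row=3, L[3]='0', prepend. Next row=LF[3]=2
  step 4: row=2, L[2]='0', prepend. Next row=LF[2]=1
  step 5: row=1, L[1]='4', prepend. Next row=LF[1]=4
  step 6: row=4, L[4]='5', prepend. Next row=LF[4]=5
  step 7: row=5, L[5]='5', prepend. Next row=LF[5]=6
Reversed output: 554001$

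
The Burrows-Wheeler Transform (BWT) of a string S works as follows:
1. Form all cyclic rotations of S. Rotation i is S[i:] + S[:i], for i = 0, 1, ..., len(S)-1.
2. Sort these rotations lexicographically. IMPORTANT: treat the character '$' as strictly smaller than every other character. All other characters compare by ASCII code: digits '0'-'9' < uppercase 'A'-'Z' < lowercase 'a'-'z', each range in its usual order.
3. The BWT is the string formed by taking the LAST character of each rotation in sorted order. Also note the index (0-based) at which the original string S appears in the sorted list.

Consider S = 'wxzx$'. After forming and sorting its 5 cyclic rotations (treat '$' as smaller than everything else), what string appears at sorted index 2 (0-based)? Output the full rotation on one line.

All 5 rotations (rotation i = S[i:]+S[:i]):
  rot[0] = wxzx$
  rot[1] = xzx$w
  rot[2] = zx$wx
  rot[3] = x$wxz
  rot[4] = $wxzx
Sorted (with $ < everything):
  sorted[0] = $wxzx
  sorted[1] = wxzx$
  sorted[2] = x$wxz
  sorted[3] = xzx$w
  sorted[4] = zx$wx
sorted[2] = x$wxz

Answer: x$wxz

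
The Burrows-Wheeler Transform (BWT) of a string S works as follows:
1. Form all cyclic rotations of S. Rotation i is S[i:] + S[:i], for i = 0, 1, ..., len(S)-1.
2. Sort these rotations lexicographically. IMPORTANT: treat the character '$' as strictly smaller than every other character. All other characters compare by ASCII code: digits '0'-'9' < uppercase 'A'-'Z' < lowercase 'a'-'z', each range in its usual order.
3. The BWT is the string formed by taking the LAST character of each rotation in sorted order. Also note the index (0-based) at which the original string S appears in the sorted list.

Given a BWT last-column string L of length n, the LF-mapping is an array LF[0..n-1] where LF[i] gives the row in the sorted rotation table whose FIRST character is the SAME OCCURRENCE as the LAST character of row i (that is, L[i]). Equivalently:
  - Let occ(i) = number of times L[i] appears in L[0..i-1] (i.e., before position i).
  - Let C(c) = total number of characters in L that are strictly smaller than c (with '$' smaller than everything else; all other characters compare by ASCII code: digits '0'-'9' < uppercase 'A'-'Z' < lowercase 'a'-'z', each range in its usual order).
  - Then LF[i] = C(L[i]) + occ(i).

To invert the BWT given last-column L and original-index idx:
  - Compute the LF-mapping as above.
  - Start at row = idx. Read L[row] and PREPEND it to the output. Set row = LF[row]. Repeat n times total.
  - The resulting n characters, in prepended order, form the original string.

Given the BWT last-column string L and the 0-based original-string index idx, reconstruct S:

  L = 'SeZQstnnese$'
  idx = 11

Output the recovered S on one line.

LF mapping: 2 4 3 1 9 11 7 8 5 10 6 0
Walk LF starting at row 11, prepending L[row]:
  step 1: row=11, L[11]='$', prepend. Next row=LF[11]=0
  step 2: row=0, L[0]='S', prepend. Next row=LF[0]=2
  step 3: row=2, L[2]='Z', prepend. Next row=LF[2]=3
  step 4: row=3, L[3]='Q', prepend. Next row=LF[3]=1
  step 5: row=1, L[1]='e', prepend. Next row=LF[1]=4
  step 6: row=4, L[4]='s', prepend. Next row=LF[4]=9
  step 7: row=9, L[9]='s', prepend. Next row=LF[9]=10
  step 8: row=10, L[10]='e', prepend. Next row=LF[10]=6
  step 9: row=6, L[6]='n', prepend. Next row=LF[6]=7
  step 10: row=7, L[7]='n', prepend. Next row=LF[7]=8
  step 11: row=8, L[8]='e', prepend. Next row=LF[8]=5
  step 12: row=5, L[5]='t', prepend. Next row=LF[5]=11
Reversed output: tennesseQZS$

Answer: tennesseQZS$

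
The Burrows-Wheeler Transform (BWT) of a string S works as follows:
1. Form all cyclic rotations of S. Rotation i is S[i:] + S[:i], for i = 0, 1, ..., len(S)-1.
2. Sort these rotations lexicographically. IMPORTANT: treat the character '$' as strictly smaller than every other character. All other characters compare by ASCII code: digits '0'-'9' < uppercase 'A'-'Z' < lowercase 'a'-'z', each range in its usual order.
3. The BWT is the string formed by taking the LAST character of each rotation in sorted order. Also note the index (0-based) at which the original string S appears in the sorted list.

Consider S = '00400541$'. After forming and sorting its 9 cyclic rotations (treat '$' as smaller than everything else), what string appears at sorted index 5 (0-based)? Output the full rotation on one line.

Answer: 1$0040054

Derivation:
All 9 rotations (rotation i = S[i:]+S[:i]):
  rot[0] = 00400541$
  rot[1] = 0400541$0
  rot[2] = 400541$00
  rot[3] = 00541$004
  rot[4] = 0541$0040
  rot[5] = 541$00400
  rot[6] = 41$004005
  rot[7] = 1$0040054
  rot[8] = $00400541
Sorted (with $ < everything):
  sorted[0] = $00400541
  sorted[1] = 00400541$
  sorted[2] = 00541$004
  sorted[3] = 0400541$0
  sorted[4] = 0541$0040
  sorted[5] = 1$0040054
  sorted[6] = 400541$00
  sorted[7] = 41$004005
  sorted[8] = 541$00400
sorted[5] = 1$0040054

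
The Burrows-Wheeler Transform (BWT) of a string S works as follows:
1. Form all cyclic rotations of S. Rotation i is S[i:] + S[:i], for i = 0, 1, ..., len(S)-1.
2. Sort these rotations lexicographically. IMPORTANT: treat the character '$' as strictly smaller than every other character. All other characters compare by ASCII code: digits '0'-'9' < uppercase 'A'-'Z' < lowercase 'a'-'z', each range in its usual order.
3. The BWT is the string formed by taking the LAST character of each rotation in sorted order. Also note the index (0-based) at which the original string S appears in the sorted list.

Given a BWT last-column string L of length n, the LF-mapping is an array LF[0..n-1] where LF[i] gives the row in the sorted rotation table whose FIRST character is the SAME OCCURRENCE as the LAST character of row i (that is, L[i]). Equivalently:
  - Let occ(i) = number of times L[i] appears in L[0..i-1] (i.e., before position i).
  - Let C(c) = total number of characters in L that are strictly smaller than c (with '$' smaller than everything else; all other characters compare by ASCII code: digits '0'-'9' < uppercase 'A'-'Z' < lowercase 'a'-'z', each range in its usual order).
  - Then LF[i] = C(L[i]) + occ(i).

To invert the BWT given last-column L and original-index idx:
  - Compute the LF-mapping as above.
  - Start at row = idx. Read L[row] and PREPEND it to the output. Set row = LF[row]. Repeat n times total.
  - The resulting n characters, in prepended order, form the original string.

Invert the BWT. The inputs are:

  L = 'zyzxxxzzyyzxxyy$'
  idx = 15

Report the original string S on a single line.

Answer: zyzyyyzyxxxzxxz$

Derivation:
LF mapping: 11 6 12 1 2 3 13 14 7 8 15 4 5 9 10 0
Walk LF starting at row 15, prepending L[row]:
  step 1: row=15, L[15]='$', prepend. Next row=LF[15]=0
  step 2: row=0, L[0]='z', prepend. Next row=LF[0]=11
  step 3: row=11, L[11]='x', prepend. Next row=LF[11]=4
  step 4: row=4, L[4]='x', prepend. Next row=LF[4]=2
  step 5: row=2, L[2]='z', prepend. Next row=LF[2]=12
  step 6: row=12, L[12]='x', prepend. Next row=LF[12]=5
  step 7: row=5, L[5]='x', prepend. Next row=LF[5]=3
  step 8: row=3, L[3]='x', prepend. Next row=LF[3]=1
  step 9: row=1, L[1]='y', prepend. Next row=LF[1]=6
  step 10: row=6, L[6]='z', prepend. Next row=LF[6]=13
  step 11: row=13, L[13]='y', prepend. Next row=LF[13]=9
  step 12: row=9, L[9]='y', prepend. Next row=LF[9]=8
  step 13: row=8, L[8]='y', prepend. Next row=LF[8]=7
  step 14: row=7, L[7]='z', prepend. Next row=LF[7]=14
  step 15: row=14, L[14]='y', prepend. Next row=LF[14]=10
  step 16: row=10, L[10]='z', prepend. Next row=LF[10]=15
Reversed output: zyzyyyzyxxxzxxz$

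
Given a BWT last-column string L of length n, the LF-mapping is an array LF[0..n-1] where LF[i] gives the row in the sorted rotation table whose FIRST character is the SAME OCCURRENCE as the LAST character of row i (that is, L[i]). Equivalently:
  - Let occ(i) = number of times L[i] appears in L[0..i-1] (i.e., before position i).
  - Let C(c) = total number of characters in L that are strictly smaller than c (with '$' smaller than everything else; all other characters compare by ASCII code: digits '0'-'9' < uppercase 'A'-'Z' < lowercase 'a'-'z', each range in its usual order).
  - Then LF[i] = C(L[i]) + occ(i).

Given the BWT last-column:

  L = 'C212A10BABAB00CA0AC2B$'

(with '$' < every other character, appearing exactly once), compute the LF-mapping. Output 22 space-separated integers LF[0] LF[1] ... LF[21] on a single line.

Char counts: '$':1, '0':4, '1':2, '2':3, 'A':5, 'B':4, 'C':3
C (first-col start): C('$')=0, C('0')=1, C('1')=5, C('2')=7, C('A')=10, C('B')=15, C('C')=19
L[0]='C': occ=0, LF[0]=C('C')+0=19+0=19
L[1]='2': occ=0, LF[1]=C('2')+0=7+0=7
L[2]='1': occ=0, LF[2]=C('1')+0=5+0=5
L[3]='2': occ=1, LF[3]=C('2')+1=7+1=8
L[4]='A': occ=0, LF[4]=C('A')+0=10+0=10
L[5]='1': occ=1, LF[5]=C('1')+1=5+1=6
L[6]='0': occ=0, LF[6]=C('0')+0=1+0=1
L[7]='B': occ=0, LF[7]=C('B')+0=15+0=15
L[8]='A': occ=1, LF[8]=C('A')+1=10+1=11
L[9]='B': occ=1, LF[9]=C('B')+1=15+1=16
L[10]='A': occ=2, LF[10]=C('A')+2=10+2=12
L[11]='B': occ=2, LF[11]=C('B')+2=15+2=17
L[12]='0': occ=1, LF[12]=C('0')+1=1+1=2
L[13]='0': occ=2, LF[13]=C('0')+2=1+2=3
L[14]='C': occ=1, LF[14]=C('C')+1=19+1=20
L[15]='A': occ=3, LF[15]=C('A')+3=10+3=13
L[16]='0': occ=3, LF[16]=C('0')+3=1+3=4
L[17]='A': occ=4, LF[17]=C('A')+4=10+4=14
L[18]='C': occ=2, LF[18]=C('C')+2=19+2=21
L[19]='2': occ=2, LF[19]=C('2')+2=7+2=9
L[20]='B': occ=3, LF[20]=C('B')+3=15+3=18
L[21]='$': occ=0, LF[21]=C('$')+0=0+0=0

Answer: 19 7 5 8 10 6 1 15 11 16 12 17 2 3 20 13 4 14 21 9 18 0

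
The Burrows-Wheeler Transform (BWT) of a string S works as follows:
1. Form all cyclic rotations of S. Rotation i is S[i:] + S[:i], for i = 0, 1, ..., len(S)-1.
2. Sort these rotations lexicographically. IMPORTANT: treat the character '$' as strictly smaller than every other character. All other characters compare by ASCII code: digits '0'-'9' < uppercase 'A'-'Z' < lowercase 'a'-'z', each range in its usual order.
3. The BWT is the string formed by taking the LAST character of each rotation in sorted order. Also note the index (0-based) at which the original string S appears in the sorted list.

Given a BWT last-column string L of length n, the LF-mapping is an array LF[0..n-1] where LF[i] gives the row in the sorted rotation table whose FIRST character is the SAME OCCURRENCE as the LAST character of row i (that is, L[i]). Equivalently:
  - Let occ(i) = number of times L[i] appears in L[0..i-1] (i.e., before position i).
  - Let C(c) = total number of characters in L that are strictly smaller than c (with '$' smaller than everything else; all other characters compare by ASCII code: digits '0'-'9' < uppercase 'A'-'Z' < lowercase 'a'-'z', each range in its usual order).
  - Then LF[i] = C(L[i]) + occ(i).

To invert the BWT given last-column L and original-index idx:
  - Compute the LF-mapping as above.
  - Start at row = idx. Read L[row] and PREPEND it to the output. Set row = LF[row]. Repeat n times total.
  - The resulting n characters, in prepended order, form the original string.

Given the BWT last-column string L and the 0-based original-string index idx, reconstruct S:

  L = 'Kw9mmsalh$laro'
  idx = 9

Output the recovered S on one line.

LF mapping: 2 13 1 8 9 12 3 6 5 0 7 4 11 10
Walk LF starting at row 9, prepending L[row]:
  step 1: row=9, L[9]='$', prepend. Next row=LF[9]=0
  step 2: row=0, L[0]='K', prepend. Next row=LF[0]=2
  step 3: row=2, L[2]='9', prepend. Next row=LF[2]=1
  step 4: row=1, L[1]='w', prepend. Next row=LF[1]=13
  step 5: row=13, L[13]='o', prepend. Next row=LF[13]=10
  step 6: row=10, L[10]='l', prepend. Next row=LF[10]=7
  step 7: row=7, L[7]='l', prepend. Next row=LF[7]=6
  step 8: row=6, L[6]='a', prepend. Next row=LF[6]=3
  step 9: row=3, L[3]='m', prepend. Next row=LF[3]=8
  step 10: row=8, L[8]='h', prepend. Next row=LF[8]=5
  step 11: row=5, L[5]='s', prepend. Next row=LF[5]=12
  step 12: row=12, L[12]='r', prepend. Next row=LF[12]=11
  step 13: row=11, L[11]='a', prepend. Next row=LF[11]=4
  step 14: row=4, L[4]='m', prepend. Next row=LF[4]=9
Reversed output: marshmallow9K$

Answer: marshmallow9K$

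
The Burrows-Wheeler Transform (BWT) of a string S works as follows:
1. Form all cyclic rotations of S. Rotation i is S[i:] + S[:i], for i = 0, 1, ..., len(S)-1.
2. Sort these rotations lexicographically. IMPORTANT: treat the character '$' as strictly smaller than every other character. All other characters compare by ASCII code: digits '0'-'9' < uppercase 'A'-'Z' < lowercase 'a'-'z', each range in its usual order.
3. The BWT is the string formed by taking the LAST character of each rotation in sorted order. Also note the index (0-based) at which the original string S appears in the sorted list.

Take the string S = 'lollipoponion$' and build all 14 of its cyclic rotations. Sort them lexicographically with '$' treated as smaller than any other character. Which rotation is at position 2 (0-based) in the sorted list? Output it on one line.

All 14 rotations (rotation i = S[i:]+S[:i]):
  rot[0] = lollipoponion$
  rot[1] = ollipoponion$l
  rot[2] = llipoponion$lo
  rot[3] = lipoponion$lol
  rot[4] = ipoponion$loll
  rot[5] = poponion$lolli
  rot[6] = oponion$lollip
  rot[7] = ponion$lollipo
  rot[8] = onion$lollipop
  rot[9] = nion$lollipopo
  rot[10] = ion$lollipopon
  rot[11] = on$lollipoponi
  rot[12] = n$lollipoponio
  rot[13] = $lollipoponion
Sorted (with $ < everything):
  sorted[0] = $lollipoponion
  sorted[1] = ion$lollipopon
  sorted[2] = ipoponion$loll
  sorted[3] = lipoponion$lol
  sorted[4] = llipoponion$lo
  sorted[5] = lollipoponion$
  sorted[6] = n$lollipoponio
  sorted[7] = nion$lollipopo
  sorted[8] = ollipoponion$l
  sorted[9] = on$lollipoponi
  sorted[10] = onion$lollipop
  sorted[11] = oponion$lollip
  sorted[12] = ponion$lollipo
  sorted[13] = poponion$lolli
sorted[2] = ipoponion$loll

Answer: ipoponion$loll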